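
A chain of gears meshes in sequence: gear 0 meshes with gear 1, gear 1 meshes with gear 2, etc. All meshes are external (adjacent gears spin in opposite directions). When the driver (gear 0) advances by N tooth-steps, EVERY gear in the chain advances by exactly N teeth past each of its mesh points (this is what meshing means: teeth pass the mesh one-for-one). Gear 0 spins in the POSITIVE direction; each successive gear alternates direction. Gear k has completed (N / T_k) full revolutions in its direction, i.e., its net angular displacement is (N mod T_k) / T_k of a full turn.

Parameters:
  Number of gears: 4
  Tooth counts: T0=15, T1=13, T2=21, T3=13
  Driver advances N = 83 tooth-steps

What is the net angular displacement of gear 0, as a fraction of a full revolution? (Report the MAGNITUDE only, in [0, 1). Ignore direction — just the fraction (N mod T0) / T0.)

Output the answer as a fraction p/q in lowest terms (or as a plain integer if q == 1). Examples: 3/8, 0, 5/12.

Answer: 8/15

Derivation:
Chain of 4 gears, tooth counts: [15, 13, 21, 13]
  gear 0: T0=15, direction=positive, advance = 83 mod 15 = 8 teeth = 8/15 turn
  gear 1: T1=13, direction=negative, advance = 83 mod 13 = 5 teeth = 5/13 turn
  gear 2: T2=21, direction=positive, advance = 83 mod 21 = 20 teeth = 20/21 turn
  gear 3: T3=13, direction=negative, advance = 83 mod 13 = 5 teeth = 5/13 turn
Gear 0: 83 mod 15 = 8
Fraction = 8 / 15 = 8/15 (gcd(8,15)=1) = 8/15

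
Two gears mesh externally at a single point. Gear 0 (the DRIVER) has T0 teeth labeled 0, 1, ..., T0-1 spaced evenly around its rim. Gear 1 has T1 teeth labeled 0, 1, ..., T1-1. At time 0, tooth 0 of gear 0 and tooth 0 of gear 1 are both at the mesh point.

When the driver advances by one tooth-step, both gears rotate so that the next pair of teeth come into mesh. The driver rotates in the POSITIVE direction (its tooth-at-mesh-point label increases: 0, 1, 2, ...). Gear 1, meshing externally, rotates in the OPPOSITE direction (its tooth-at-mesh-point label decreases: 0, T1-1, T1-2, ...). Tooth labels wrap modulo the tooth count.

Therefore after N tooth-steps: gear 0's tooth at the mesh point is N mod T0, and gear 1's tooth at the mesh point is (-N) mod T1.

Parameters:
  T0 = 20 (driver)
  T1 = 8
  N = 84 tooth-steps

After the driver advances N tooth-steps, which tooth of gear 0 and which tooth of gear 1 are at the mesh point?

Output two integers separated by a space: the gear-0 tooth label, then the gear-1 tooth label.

Gear 0 (driver, T0=20): tooth at mesh = N mod T0
  84 = 4 * 20 + 4, so 84 mod 20 = 4
  gear 0 tooth = 4
Gear 1 (driven, T1=8): tooth at mesh = (-N) mod T1
  84 = 10 * 8 + 4, so 84 mod 8 = 4
  (-84) mod 8 = (-4) mod 8 = 8 - 4 = 4
Mesh after 84 steps: gear-0 tooth 4 meets gear-1 tooth 4

Answer: 4 4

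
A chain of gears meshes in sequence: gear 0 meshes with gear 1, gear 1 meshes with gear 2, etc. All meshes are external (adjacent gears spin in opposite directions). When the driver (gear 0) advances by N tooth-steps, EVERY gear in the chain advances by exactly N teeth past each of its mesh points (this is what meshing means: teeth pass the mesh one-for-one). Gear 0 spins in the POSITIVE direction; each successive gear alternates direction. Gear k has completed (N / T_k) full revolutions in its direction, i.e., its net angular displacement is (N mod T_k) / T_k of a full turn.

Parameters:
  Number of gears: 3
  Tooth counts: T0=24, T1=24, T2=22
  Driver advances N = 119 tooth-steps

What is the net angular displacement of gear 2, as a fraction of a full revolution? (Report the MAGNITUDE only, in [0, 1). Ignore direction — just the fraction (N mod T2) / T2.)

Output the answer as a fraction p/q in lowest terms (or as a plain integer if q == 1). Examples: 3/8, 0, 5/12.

Answer: 9/22

Derivation:
Chain of 3 gears, tooth counts: [24, 24, 22]
  gear 0: T0=24, direction=positive, advance = 119 mod 24 = 23 teeth = 23/24 turn
  gear 1: T1=24, direction=negative, advance = 119 mod 24 = 23 teeth = 23/24 turn
  gear 2: T2=22, direction=positive, advance = 119 mod 22 = 9 teeth = 9/22 turn
Gear 2: 119 mod 22 = 9
Fraction = 9 / 22 = 9/22 (gcd(9,22)=1) = 9/22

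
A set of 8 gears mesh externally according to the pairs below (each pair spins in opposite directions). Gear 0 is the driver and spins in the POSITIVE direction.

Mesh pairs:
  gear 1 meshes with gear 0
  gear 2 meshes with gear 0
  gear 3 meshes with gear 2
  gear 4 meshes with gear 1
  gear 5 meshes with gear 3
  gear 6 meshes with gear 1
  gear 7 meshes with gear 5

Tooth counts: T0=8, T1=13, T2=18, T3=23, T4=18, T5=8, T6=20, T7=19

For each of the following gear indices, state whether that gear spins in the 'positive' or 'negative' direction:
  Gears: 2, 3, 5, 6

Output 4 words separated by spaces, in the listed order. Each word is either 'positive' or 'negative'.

Gear 0 (driver): positive (depth 0)
  gear 1: meshes with gear 0 -> depth 1 -> negative (opposite of gear 0)
  gear 2: meshes with gear 0 -> depth 1 -> negative (opposite of gear 0)
  gear 3: meshes with gear 2 -> depth 2 -> positive (opposite of gear 2)
  gear 4: meshes with gear 1 -> depth 2 -> positive (opposite of gear 1)
  gear 5: meshes with gear 3 -> depth 3 -> negative (opposite of gear 3)
  gear 6: meshes with gear 1 -> depth 2 -> positive (opposite of gear 1)
  gear 7: meshes with gear 5 -> depth 4 -> positive (opposite of gear 5)
Queried indices 2, 3, 5, 6 -> negative, positive, negative, positive

Answer: negative positive negative positive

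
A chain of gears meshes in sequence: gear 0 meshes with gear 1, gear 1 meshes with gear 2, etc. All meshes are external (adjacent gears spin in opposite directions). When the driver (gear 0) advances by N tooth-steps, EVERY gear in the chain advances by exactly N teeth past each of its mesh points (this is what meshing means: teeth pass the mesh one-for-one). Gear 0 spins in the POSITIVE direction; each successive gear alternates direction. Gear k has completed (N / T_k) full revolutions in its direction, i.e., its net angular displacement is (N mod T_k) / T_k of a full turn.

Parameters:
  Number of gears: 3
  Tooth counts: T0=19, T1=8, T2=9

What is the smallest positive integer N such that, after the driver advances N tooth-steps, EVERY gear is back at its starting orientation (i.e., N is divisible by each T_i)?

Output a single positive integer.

Gear k returns to start when N is a multiple of T_k.
All gears at start simultaneously when N is a common multiple of [19, 8, 9]; the smallest such N is lcm(19, 8, 9).
Start: lcm = T0 = 19
Fold in T1=8: gcd(19, 8) = 1; lcm(19, 8) = 19 * 8 / 1 = 152 / 1 = 152
Fold in T2=9: gcd(152, 9) = 1; lcm(152, 9) = 152 * 9 / 1 = 1368 / 1 = 1368
Full cycle length = 1368

Answer: 1368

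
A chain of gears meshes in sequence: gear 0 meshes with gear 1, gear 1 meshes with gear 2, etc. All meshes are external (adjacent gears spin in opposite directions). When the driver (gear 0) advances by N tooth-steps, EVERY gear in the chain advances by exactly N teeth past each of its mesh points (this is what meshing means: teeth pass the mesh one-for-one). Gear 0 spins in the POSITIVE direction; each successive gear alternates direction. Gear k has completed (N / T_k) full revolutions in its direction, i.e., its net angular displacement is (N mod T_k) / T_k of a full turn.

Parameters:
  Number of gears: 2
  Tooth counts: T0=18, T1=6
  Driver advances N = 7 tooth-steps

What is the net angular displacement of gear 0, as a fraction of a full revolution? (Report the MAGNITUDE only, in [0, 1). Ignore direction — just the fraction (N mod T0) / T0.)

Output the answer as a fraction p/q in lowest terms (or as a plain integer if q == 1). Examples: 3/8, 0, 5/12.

Answer: 7/18

Derivation:
Chain of 2 gears, tooth counts: [18, 6]
  gear 0: T0=18, direction=positive, advance = 7 mod 18 = 7 teeth = 7/18 turn
  gear 1: T1=6, direction=negative, advance = 7 mod 6 = 1 teeth = 1/6 turn
Gear 0: 7 mod 18 = 7
Fraction = 7 / 18 = 7/18 (gcd(7,18)=1) = 7/18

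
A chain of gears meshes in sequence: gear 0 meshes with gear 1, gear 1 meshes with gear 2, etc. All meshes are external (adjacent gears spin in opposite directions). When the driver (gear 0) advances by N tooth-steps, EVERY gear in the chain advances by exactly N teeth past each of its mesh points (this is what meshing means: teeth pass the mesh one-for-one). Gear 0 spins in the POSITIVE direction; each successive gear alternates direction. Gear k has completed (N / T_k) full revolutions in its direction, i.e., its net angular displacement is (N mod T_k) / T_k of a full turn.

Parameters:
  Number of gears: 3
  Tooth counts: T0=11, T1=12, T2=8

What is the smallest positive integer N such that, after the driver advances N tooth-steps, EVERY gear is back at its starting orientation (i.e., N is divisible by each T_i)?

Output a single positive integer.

Answer: 264

Derivation:
Gear k returns to start when N is a multiple of T_k.
All gears at start simultaneously when N is a common multiple of [11, 12, 8]; the smallest such N is lcm(11, 12, 8).
Start: lcm = T0 = 11
Fold in T1=12: gcd(11, 12) = 1; lcm(11, 12) = 11 * 12 / 1 = 132 / 1 = 132
Fold in T2=8: gcd(132, 8) = 4; lcm(132, 8) = 132 * 8 / 4 = 1056 / 4 = 264
Full cycle length = 264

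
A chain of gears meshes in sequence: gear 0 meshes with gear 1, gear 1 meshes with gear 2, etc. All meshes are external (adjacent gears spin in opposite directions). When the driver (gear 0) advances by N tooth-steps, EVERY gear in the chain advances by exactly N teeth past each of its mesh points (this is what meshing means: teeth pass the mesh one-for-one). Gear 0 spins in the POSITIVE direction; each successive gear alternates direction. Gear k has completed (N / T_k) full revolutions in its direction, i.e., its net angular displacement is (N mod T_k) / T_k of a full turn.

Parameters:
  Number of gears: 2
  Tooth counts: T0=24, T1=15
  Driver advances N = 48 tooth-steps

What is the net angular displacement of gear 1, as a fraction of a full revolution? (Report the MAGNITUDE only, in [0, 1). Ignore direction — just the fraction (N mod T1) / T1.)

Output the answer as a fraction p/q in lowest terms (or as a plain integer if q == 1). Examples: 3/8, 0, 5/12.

Answer: 1/5

Derivation:
Chain of 2 gears, tooth counts: [24, 15]
  gear 0: T0=24, direction=positive, advance = 48 mod 24 = 0 teeth = 0/24 turn
  gear 1: T1=15, direction=negative, advance = 48 mod 15 = 3 teeth = 3/15 turn
Gear 1: 48 mod 15 = 3
Fraction = 3 / 15 = 1/5 (gcd(3,15)=3) = 1/5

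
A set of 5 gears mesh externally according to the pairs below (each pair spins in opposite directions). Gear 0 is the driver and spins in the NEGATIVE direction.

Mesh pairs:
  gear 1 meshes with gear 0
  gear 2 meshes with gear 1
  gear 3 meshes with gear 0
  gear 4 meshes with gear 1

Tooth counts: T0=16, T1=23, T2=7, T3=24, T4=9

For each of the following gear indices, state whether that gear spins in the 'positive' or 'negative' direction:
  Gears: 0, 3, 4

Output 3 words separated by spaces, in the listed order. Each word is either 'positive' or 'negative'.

Answer: negative positive negative

Derivation:
Gear 0 (driver): negative (depth 0)
  gear 1: meshes with gear 0 -> depth 1 -> positive (opposite of gear 0)
  gear 2: meshes with gear 1 -> depth 2 -> negative (opposite of gear 1)
  gear 3: meshes with gear 0 -> depth 1 -> positive (opposite of gear 0)
  gear 4: meshes with gear 1 -> depth 2 -> negative (opposite of gear 1)
Queried indices 0, 3, 4 -> negative, positive, negative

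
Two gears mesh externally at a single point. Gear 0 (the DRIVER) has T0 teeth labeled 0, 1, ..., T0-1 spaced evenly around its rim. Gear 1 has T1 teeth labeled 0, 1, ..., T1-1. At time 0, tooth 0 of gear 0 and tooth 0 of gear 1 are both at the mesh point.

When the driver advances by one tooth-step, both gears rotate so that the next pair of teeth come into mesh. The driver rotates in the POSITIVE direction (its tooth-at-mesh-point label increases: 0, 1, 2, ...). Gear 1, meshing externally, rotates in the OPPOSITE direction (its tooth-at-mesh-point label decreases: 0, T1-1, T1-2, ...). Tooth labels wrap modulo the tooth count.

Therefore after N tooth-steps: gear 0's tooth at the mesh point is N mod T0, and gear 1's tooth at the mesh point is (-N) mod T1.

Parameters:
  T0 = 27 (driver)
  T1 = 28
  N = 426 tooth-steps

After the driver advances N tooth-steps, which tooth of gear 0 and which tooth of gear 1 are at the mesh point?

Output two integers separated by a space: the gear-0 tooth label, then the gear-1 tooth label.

Answer: 21 22

Derivation:
Gear 0 (driver, T0=27): tooth at mesh = N mod T0
  426 = 15 * 27 + 21, so 426 mod 27 = 21
  gear 0 tooth = 21
Gear 1 (driven, T1=28): tooth at mesh = (-N) mod T1
  426 = 15 * 28 + 6, so 426 mod 28 = 6
  (-426) mod 28 = (-6) mod 28 = 28 - 6 = 22
Mesh after 426 steps: gear-0 tooth 21 meets gear-1 tooth 22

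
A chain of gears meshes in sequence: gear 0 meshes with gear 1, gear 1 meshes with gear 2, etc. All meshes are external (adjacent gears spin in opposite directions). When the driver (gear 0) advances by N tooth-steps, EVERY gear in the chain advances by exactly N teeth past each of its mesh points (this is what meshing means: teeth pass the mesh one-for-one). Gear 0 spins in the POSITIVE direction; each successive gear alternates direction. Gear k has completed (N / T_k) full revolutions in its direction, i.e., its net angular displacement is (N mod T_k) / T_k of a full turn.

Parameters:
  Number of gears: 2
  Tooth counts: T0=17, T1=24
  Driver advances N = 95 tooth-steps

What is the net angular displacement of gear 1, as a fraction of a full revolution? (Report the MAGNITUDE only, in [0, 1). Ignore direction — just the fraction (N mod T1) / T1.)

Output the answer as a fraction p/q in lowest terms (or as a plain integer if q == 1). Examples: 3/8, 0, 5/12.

Chain of 2 gears, tooth counts: [17, 24]
  gear 0: T0=17, direction=positive, advance = 95 mod 17 = 10 teeth = 10/17 turn
  gear 1: T1=24, direction=negative, advance = 95 mod 24 = 23 teeth = 23/24 turn
Gear 1: 95 mod 24 = 23
Fraction = 23 / 24 = 23/24 (gcd(23,24)=1) = 23/24

Answer: 23/24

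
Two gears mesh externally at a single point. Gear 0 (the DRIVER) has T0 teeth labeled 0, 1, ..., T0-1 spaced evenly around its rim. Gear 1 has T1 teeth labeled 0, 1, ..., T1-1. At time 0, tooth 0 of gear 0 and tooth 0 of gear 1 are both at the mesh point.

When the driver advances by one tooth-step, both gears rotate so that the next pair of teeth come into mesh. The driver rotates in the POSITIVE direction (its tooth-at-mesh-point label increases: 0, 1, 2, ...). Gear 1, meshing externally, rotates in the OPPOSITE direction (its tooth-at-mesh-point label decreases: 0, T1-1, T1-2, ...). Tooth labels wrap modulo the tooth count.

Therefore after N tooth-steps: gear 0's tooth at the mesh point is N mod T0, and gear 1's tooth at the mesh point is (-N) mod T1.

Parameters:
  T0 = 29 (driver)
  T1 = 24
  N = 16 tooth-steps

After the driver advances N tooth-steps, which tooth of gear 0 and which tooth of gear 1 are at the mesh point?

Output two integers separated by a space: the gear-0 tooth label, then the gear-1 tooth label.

Answer: 16 8

Derivation:
Gear 0 (driver, T0=29): tooth at mesh = N mod T0
  16 = 0 * 29 + 16, so 16 mod 29 = 16
  gear 0 tooth = 16
Gear 1 (driven, T1=24): tooth at mesh = (-N) mod T1
  16 = 0 * 24 + 16, so 16 mod 24 = 16
  (-16) mod 24 = (-16) mod 24 = 24 - 16 = 8
Mesh after 16 steps: gear-0 tooth 16 meets gear-1 tooth 8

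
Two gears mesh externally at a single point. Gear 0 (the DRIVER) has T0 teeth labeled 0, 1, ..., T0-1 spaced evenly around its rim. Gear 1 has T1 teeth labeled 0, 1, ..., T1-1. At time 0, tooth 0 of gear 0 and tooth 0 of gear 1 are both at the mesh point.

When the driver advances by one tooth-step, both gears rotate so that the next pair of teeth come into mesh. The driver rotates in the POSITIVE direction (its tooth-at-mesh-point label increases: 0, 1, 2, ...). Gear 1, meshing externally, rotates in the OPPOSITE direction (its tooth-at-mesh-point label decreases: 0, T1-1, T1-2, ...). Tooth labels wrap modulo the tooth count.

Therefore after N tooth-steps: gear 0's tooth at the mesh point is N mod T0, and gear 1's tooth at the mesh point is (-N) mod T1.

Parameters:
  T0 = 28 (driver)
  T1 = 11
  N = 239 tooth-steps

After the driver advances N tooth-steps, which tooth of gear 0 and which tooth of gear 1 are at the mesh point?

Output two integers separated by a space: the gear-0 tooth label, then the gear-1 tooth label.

Gear 0 (driver, T0=28): tooth at mesh = N mod T0
  239 = 8 * 28 + 15, so 239 mod 28 = 15
  gear 0 tooth = 15
Gear 1 (driven, T1=11): tooth at mesh = (-N) mod T1
  239 = 21 * 11 + 8, so 239 mod 11 = 8
  (-239) mod 11 = (-8) mod 11 = 11 - 8 = 3
Mesh after 239 steps: gear-0 tooth 15 meets gear-1 tooth 3

Answer: 15 3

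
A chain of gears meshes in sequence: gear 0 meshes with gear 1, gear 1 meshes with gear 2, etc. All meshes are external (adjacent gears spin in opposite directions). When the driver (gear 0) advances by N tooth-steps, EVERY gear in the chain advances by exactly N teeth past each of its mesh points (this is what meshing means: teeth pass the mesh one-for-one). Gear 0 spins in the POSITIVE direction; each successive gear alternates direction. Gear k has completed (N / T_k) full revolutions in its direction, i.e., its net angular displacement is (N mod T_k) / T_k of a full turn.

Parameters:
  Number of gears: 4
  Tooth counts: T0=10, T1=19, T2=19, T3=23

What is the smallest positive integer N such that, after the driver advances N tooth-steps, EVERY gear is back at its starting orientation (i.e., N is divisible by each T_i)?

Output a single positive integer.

Answer: 4370

Derivation:
Gear k returns to start when N is a multiple of T_k.
All gears at start simultaneously when N is a common multiple of [10, 19, 19, 23]; the smallest such N is lcm(10, 19, 19, 23).
Start: lcm = T0 = 10
Fold in T1=19: gcd(10, 19) = 1; lcm(10, 19) = 10 * 19 / 1 = 190 / 1 = 190
Fold in T2=19: gcd(190, 19) = 19; lcm(190, 19) = 190 * 19 / 19 = 3610 / 19 = 190
Fold in T3=23: gcd(190, 23) = 1; lcm(190, 23) = 190 * 23 / 1 = 4370 / 1 = 4370
Full cycle length = 4370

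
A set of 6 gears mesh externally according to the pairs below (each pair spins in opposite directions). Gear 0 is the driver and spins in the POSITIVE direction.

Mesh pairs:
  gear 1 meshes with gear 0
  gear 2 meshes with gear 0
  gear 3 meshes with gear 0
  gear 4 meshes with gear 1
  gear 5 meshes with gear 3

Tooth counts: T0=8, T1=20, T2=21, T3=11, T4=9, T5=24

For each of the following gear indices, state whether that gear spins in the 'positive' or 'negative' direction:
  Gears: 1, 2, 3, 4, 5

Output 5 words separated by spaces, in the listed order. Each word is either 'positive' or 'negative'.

Answer: negative negative negative positive positive

Derivation:
Gear 0 (driver): positive (depth 0)
  gear 1: meshes with gear 0 -> depth 1 -> negative (opposite of gear 0)
  gear 2: meshes with gear 0 -> depth 1 -> negative (opposite of gear 0)
  gear 3: meshes with gear 0 -> depth 1 -> negative (opposite of gear 0)
  gear 4: meshes with gear 1 -> depth 2 -> positive (opposite of gear 1)
  gear 5: meshes with gear 3 -> depth 2 -> positive (opposite of gear 3)
Queried indices 1, 2, 3, 4, 5 -> negative, negative, negative, positive, positive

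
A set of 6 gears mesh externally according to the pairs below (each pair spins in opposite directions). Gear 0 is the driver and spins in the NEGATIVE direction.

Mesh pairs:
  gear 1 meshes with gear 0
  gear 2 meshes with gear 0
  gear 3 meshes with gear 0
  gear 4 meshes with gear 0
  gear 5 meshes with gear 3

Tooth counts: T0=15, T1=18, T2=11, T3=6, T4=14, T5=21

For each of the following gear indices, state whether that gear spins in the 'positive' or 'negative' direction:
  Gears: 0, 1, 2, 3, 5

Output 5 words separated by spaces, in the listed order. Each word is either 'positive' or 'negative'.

Gear 0 (driver): negative (depth 0)
  gear 1: meshes with gear 0 -> depth 1 -> positive (opposite of gear 0)
  gear 2: meshes with gear 0 -> depth 1 -> positive (opposite of gear 0)
  gear 3: meshes with gear 0 -> depth 1 -> positive (opposite of gear 0)
  gear 4: meshes with gear 0 -> depth 1 -> positive (opposite of gear 0)
  gear 5: meshes with gear 3 -> depth 2 -> negative (opposite of gear 3)
Queried indices 0, 1, 2, 3, 5 -> negative, positive, positive, positive, negative

Answer: negative positive positive positive negative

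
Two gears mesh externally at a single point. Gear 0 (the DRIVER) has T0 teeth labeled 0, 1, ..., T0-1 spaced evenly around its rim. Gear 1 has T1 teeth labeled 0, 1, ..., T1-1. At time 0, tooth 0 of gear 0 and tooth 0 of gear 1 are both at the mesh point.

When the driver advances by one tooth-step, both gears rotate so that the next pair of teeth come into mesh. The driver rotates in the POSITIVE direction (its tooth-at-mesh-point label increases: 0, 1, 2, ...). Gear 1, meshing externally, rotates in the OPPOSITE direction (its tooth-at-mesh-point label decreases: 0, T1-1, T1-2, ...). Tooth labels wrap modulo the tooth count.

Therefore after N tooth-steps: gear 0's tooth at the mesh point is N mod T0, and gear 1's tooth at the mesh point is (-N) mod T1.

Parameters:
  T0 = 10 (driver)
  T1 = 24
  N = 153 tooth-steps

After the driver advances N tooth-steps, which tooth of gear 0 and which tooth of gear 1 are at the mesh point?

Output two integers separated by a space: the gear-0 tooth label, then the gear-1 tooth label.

Answer: 3 15

Derivation:
Gear 0 (driver, T0=10): tooth at mesh = N mod T0
  153 = 15 * 10 + 3, so 153 mod 10 = 3
  gear 0 tooth = 3
Gear 1 (driven, T1=24): tooth at mesh = (-N) mod T1
  153 = 6 * 24 + 9, so 153 mod 24 = 9
  (-153) mod 24 = (-9) mod 24 = 24 - 9 = 15
Mesh after 153 steps: gear-0 tooth 3 meets gear-1 tooth 15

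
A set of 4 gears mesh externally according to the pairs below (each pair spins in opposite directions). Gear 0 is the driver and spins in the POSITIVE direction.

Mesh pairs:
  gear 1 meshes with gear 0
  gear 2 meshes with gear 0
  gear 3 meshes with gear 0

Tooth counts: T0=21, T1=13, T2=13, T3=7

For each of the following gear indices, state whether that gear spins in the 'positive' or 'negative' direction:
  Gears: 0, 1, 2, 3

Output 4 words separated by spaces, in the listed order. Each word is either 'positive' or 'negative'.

Gear 0 (driver): positive (depth 0)
  gear 1: meshes with gear 0 -> depth 1 -> negative (opposite of gear 0)
  gear 2: meshes with gear 0 -> depth 1 -> negative (opposite of gear 0)
  gear 3: meshes with gear 0 -> depth 1 -> negative (opposite of gear 0)
Queried indices 0, 1, 2, 3 -> positive, negative, negative, negative

Answer: positive negative negative negative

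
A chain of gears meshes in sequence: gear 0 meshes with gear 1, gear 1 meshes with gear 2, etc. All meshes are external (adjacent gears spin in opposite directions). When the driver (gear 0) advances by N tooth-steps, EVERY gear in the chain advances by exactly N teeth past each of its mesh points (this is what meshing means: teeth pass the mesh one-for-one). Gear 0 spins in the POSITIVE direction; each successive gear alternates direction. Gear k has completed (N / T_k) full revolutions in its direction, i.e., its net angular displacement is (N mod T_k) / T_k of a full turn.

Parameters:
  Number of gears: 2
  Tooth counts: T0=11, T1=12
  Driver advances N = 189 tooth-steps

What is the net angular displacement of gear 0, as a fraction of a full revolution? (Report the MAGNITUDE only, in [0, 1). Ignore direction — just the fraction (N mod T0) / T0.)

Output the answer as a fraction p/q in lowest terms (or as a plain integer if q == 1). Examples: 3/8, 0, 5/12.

Chain of 2 gears, tooth counts: [11, 12]
  gear 0: T0=11, direction=positive, advance = 189 mod 11 = 2 teeth = 2/11 turn
  gear 1: T1=12, direction=negative, advance = 189 mod 12 = 9 teeth = 9/12 turn
Gear 0: 189 mod 11 = 2
Fraction = 2 / 11 = 2/11 (gcd(2,11)=1) = 2/11

Answer: 2/11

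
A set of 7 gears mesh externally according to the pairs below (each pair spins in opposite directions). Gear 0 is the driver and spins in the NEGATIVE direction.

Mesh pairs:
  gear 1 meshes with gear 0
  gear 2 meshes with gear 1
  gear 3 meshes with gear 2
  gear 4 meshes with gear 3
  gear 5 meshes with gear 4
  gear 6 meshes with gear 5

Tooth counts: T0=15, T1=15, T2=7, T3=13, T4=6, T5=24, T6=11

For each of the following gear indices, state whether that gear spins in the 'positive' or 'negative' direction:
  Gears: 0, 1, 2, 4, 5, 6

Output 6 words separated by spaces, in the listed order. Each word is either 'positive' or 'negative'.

Answer: negative positive negative negative positive negative

Derivation:
Gear 0 (driver): negative (depth 0)
  gear 1: meshes with gear 0 -> depth 1 -> positive (opposite of gear 0)
  gear 2: meshes with gear 1 -> depth 2 -> negative (opposite of gear 1)
  gear 3: meshes with gear 2 -> depth 3 -> positive (opposite of gear 2)
  gear 4: meshes with gear 3 -> depth 4 -> negative (opposite of gear 3)
  gear 5: meshes with gear 4 -> depth 5 -> positive (opposite of gear 4)
  gear 6: meshes with gear 5 -> depth 6 -> negative (opposite of gear 5)
Queried indices 0, 1, 2, 4, 5, 6 -> negative, positive, negative, negative, positive, negative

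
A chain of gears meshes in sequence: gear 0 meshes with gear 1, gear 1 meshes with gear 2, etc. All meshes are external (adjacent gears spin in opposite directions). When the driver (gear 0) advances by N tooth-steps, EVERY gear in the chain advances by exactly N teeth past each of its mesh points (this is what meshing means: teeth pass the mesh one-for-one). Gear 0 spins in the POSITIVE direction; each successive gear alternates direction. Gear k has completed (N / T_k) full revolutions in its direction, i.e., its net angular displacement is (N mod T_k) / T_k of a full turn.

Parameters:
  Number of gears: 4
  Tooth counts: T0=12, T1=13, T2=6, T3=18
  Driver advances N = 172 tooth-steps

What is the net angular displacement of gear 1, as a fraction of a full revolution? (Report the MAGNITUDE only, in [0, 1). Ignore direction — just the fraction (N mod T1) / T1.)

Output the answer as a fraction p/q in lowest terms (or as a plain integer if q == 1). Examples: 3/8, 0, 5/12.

Chain of 4 gears, tooth counts: [12, 13, 6, 18]
  gear 0: T0=12, direction=positive, advance = 172 mod 12 = 4 teeth = 4/12 turn
  gear 1: T1=13, direction=negative, advance = 172 mod 13 = 3 teeth = 3/13 turn
  gear 2: T2=6, direction=positive, advance = 172 mod 6 = 4 teeth = 4/6 turn
  gear 3: T3=18, direction=negative, advance = 172 mod 18 = 10 teeth = 10/18 turn
Gear 1: 172 mod 13 = 3
Fraction = 3 / 13 = 3/13 (gcd(3,13)=1) = 3/13

Answer: 3/13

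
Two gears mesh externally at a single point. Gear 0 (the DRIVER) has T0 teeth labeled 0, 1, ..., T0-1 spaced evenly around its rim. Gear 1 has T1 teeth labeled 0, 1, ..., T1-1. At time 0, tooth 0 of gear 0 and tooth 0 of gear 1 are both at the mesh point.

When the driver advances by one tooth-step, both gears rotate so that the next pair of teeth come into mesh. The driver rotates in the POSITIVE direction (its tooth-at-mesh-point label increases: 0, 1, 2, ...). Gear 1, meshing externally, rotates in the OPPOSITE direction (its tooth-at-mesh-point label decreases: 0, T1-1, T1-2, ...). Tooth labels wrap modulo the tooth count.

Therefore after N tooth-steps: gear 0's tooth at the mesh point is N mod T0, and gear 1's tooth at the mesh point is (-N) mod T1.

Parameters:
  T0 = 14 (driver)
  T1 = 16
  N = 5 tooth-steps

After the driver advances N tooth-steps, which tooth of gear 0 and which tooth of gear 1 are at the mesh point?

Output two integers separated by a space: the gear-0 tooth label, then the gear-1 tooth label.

Answer: 5 11

Derivation:
Gear 0 (driver, T0=14): tooth at mesh = N mod T0
  5 = 0 * 14 + 5, so 5 mod 14 = 5
  gear 0 tooth = 5
Gear 1 (driven, T1=16): tooth at mesh = (-N) mod T1
  5 = 0 * 16 + 5, so 5 mod 16 = 5
  (-5) mod 16 = (-5) mod 16 = 16 - 5 = 11
Mesh after 5 steps: gear-0 tooth 5 meets gear-1 tooth 11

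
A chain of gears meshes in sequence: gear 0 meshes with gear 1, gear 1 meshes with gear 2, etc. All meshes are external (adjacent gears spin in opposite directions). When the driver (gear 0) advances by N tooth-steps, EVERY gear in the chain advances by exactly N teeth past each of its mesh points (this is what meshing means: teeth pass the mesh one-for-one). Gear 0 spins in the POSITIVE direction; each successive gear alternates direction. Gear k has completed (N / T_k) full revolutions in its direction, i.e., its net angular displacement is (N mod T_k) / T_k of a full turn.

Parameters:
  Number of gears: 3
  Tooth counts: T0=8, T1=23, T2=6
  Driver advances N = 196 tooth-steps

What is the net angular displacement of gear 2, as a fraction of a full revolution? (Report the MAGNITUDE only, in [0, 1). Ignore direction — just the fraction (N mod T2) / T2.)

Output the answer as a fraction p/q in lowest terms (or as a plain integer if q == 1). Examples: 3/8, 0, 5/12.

Answer: 2/3

Derivation:
Chain of 3 gears, tooth counts: [8, 23, 6]
  gear 0: T0=8, direction=positive, advance = 196 mod 8 = 4 teeth = 4/8 turn
  gear 1: T1=23, direction=negative, advance = 196 mod 23 = 12 teeth = 12/23 turn
  gear 2: T2=6, direction=positive, advance = 196 mod 6 = 4 teeth = 4/6 turn
Gear 2: 196 mod 6 = 4
Fraction = 4 / 6 = 2/3 (gcd(4,6)=2) = 2/3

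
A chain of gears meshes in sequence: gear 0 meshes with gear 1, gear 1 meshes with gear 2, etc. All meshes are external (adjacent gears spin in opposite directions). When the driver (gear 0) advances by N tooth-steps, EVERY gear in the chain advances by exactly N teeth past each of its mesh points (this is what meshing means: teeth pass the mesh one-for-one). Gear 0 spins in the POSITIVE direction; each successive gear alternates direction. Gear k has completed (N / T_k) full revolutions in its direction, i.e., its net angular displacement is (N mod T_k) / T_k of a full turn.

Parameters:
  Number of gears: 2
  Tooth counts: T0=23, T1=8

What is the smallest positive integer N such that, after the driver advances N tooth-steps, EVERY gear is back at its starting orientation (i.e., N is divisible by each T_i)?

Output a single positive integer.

Answer: 184

Derivation:
Gear k returns to start when N is a multiple of T_k.
All gears at start simultaneously when N is a common multiple of [23, 8]; the smallest such N is lcm(23, 8).
Start: lcm = T0 = 23
Fold in T1=8: gcd(23, 8) = 1; lcm(23, 8) = 23 * 8 / 1 = 184 / 1 = 184
Full cycle length = 184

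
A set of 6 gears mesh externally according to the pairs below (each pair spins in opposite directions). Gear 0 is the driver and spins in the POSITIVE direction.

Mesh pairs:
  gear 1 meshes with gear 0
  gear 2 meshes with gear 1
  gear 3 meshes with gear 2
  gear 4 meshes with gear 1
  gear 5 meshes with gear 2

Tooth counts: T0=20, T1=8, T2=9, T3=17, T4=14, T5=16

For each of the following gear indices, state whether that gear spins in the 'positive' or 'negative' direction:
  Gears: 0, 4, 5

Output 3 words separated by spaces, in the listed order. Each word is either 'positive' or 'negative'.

Gear 0 (driver): positive (depth 0)
  gear 1: meshes with gear 0 -> depth 1 -> negative (opposite of gear 0)
  gear 2: meshes with gear 1 -> depth 2 -> positive (opposite of gear 1)
  gear 3: meshes with gear 2 -> depth 3 -> negative (opposite of gear 2)
  gear 4: meshes with gear 1 -> depth 2 -> positive (opposite of gear 1)
  gear 5: meshes with gear 2 -> depth 3 -> negative (opposite of gear 2)
Queried indices 0, 4, 5 -> positive, positive, negative

Answer: positive positive negative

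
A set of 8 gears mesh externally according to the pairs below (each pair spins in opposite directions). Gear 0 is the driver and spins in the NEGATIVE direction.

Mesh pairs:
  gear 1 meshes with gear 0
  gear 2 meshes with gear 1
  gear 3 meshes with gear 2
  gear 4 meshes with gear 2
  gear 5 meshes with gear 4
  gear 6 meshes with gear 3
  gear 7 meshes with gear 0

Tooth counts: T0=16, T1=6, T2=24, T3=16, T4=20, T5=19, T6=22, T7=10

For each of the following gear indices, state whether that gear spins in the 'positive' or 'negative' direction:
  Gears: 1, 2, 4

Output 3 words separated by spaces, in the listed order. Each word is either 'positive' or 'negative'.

Answer: positive negative positive

Derivation:
Gear 0 (driver): negative (depth 0)
  gear 1: meshes with gear 0 -> depth 1 -> positive (opposite of gear 0)
  gear 2: meshes with gear 1 -> depth 2 -> negative (opposite of gear 1)
  gear 3: meshes with gear 2 -> depth 3 -> positive (opposite of gear 2)
  gear 4: meshes with gear 2 -> depth 3 -> positive (opposite of gear 2)
  gear 5: meshes with gear 4 -> depth 4 -> negative (opposite of gear 4)
  gear 6: meshes with gear 3 -> depth 4 -> negative (opposite of gear 3)
  gear 7: meshes with gear 0 -> depth 1 -> positive (opposite of gear 0)
Queried indices 1, 2, 4 -> positive, negative, positive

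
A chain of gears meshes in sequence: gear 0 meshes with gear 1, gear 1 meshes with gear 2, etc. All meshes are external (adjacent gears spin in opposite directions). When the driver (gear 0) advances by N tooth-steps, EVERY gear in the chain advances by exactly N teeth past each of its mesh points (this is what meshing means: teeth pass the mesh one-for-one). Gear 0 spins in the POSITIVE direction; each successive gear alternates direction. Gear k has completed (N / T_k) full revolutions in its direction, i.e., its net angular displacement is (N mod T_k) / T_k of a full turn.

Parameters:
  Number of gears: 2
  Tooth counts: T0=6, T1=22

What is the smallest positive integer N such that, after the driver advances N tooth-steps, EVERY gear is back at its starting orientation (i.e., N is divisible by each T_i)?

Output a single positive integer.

Gear k returns to start when N is a multiple of T_k.
All gears at start simultaneously when N is a common multiple of [6, 22]; the smallest such N is lcm(6, 22).
Start: lcm = T0 = 6
Fold in T1=22: gcd(6, 22) = 2; lcm(6, 22) = 6 * 22 / 2 = 132 / 2 = 66
Full cycle length = 66

Answer: 66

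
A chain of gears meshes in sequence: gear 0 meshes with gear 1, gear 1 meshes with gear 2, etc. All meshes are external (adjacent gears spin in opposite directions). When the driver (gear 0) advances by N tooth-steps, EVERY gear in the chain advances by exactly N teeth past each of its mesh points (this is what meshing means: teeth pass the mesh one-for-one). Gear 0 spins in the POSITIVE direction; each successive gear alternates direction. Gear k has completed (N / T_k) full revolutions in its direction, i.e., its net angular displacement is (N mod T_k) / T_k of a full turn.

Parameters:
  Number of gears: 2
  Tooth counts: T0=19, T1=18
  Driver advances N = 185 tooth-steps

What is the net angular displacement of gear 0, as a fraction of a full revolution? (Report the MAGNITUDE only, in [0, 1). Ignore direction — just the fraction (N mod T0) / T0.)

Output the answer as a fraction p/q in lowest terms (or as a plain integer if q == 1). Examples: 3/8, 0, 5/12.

Answer: 14/19

Derivation:
Chain of 2 gears, tooth counts: [19, 18]
  gear 0: T0=19, direction=positive, advance = 185 mod 19 = 14 teeth = 14/19 turn
  gear 1: T1=18, direction=negative, advance = 185 mod 18 = 5 teeth = 5/18 turn
Gear 0: 185 mod 19 = 14
Fraction = 14 / 19 = 14/19 (gcd(14,19)=1) = 14/19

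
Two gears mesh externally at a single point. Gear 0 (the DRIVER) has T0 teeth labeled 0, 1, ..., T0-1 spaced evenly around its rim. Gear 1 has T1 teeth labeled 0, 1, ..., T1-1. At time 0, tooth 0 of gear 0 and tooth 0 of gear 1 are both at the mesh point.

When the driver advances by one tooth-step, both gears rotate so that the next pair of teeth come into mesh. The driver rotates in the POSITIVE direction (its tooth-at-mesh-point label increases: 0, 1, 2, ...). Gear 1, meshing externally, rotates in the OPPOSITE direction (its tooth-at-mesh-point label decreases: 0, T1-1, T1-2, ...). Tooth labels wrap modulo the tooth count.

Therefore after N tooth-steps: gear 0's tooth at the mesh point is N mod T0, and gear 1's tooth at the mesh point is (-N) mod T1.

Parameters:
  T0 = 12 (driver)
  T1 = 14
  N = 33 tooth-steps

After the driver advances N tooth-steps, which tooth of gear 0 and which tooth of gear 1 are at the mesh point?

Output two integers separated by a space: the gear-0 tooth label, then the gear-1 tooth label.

Gear 0 (driver, T0=12): tooth at mesh = N mod T0
  33 = 2 * 12 + 9, so 33 mod 12 = 9
  gear 0 tooth = 9
Gear 1 (driven, T1=14): tooth at mesh = (-N) mod T1
  33 = 2 * 14 + 5, so 33 mod 14 = 5
  (-33) mod 14 = (-5) mod 14 = 14 - 5 = 9
Mesh after 33 steps: gear-0 tooth 9 meets gear-1 tooth 9

Answer: 9 9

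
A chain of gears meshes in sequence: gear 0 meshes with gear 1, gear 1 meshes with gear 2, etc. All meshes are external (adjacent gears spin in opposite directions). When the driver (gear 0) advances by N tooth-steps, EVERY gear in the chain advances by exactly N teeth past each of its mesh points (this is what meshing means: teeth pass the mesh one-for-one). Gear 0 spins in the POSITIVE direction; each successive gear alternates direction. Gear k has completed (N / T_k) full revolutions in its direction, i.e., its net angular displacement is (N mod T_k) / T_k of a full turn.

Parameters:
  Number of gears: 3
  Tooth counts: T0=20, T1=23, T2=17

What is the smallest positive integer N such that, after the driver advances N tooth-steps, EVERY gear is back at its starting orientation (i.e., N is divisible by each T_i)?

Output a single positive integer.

Answer: 7820

Derivation:
Gear k returns to start when N is a multiple of T_k.
All gears at start simultaneously when N is a common multiple of [20, 23, 17]; the smallest such N is lcm(20, 23, 17).
Start: lcm = T0 = 20
Fold in T1=23: gcd(20, 23) = 1; lcm(20, 23) = 20 * 23 / 1 = 460 / 1 = 460
Fold in T2=17: gcd(460, 17) = 1; lcm(460, 17) = 460 * 17 / 1 = 7820 / 1 = 7820
Full cycle length = 7820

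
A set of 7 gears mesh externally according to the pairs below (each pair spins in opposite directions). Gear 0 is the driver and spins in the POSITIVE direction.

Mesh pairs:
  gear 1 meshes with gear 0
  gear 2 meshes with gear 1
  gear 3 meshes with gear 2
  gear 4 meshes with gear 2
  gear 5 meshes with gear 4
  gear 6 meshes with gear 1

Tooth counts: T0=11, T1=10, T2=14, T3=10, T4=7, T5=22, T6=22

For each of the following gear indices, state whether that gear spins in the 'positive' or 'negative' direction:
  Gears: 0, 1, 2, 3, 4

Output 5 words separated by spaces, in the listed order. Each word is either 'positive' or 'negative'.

Gear 0 (driver): positive (depth 0)
  gear 1: meshes with gear 0 -> depth 1 -> negative (opposite of gear 0)
  gear 2: meshes with gear 1 -> depth 2 -> positive (opposite of gear 1)
  gear 3: meshes with gear 2 -> depth 3 -> negative (opposite of gear 2)
  gear 4: meshes with gear 2 -> depth 3 -> negative (opposite of gear 2)
  gear 5: meshes with gear 4 -> depth 4 -> positive (opposite of gear 4)
  gear 6: meshes with gear 1 -> depth 2 -> positive (opposite of gear 1)
Queried indices 0, 1, 2, 3, 4 -> positive, negative, positive, negative, negative

Answer: positive negative positive negative negative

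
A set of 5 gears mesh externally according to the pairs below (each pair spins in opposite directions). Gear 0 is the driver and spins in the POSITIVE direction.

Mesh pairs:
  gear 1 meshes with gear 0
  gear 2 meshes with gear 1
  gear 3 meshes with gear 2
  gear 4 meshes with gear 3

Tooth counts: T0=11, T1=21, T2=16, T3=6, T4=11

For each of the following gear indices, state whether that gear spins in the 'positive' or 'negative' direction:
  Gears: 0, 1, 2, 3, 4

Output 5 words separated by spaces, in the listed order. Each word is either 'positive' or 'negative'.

Answer: positive negative positive negative positive

Derivation:
Gear 0 (driver): positive (depth 0)
  gear 1: meshes with gear 0 -> depth 1 -> negative (opposite of gear 0)
  gear 2: meshes with gear 1 -> depth 2 -> positive (opposite of gear 1)
  gear 3: meshes with gear 2 -> depth 3 -> negative (opposite of gear 2)
  gear 4: meshes with gear 3 -> depth 4 -> positive (opposite of gear 3)
Queried indices 0, 1, 2, 3, 4 -> positive, negative, positive, negative, positive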